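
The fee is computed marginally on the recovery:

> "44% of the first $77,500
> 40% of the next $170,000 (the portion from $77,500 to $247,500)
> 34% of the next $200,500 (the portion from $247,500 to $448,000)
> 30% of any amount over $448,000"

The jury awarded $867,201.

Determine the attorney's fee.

First $77,500 at 44% = $34,100.00
Next $170,000 at 40% = $68,000.00
Next $200,500 at 34% = $68,170.00
Remaining $419,201 at 30% = $125,760.30
Fee: $34,100.00 + $68,000.00 + $68,170.00 + $125,760.30 = $296,030.30

$296,030.30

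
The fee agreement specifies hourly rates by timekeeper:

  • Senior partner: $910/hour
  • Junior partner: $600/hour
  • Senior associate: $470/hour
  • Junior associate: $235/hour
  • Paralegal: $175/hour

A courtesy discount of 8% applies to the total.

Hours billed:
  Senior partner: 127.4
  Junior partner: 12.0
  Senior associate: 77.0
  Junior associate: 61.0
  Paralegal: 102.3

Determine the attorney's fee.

$176,236.58

Senior partner: 127.4 × $910 = $115,934.00
Junior partner: 12.0 × $600 = $7,200.00
Senior associate: 77.0 × $470 = $36,190.00
Junior associate: 61.0 × $235 = $14,335.00
Paralegal: 102.3 × $175 = $17,902.50
Subtotal: $191,561.50
Less 8% discount: −$15,324.92
Total: $191,561.50 − $15,324.92 = $176,236.58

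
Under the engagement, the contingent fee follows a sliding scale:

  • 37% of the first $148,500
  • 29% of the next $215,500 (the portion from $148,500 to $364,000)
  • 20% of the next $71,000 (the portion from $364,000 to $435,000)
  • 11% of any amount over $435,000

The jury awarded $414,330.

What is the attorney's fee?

$127,506.00

First $148,500 at 37% = $54,945.00
Next $215,500 at 29% = $62,495.00
Remaining $50,330 at 20% = $10,066.00
Fee: $54,945.00 + $62,495.00 + $10,066.00 = $127,506.00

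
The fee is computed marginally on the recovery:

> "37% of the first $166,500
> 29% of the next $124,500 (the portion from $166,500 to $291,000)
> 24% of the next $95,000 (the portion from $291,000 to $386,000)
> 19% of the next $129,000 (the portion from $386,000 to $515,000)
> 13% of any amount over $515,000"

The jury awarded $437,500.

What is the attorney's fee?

First $166,500 at 37% = $61,605.00
Next $124,500 at 29% = $36,105.00
Next $95,000 at 24% = $22,800.00
Remaining $51,500 at 19% = $9,785.00
Fee: $61,605.00 + $36,105.00 + $22,800.00 + $9,785.00 = $130,295.00

$130,295.00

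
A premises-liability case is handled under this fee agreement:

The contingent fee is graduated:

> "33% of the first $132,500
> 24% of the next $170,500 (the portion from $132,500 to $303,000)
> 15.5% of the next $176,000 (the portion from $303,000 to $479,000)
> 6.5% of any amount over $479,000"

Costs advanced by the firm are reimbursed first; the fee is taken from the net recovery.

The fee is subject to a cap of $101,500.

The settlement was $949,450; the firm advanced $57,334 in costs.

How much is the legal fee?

$101,500.00

Fee base (net of costs): $949,450 − $57,334 = $892,116
First $132,500 at 33% = $43,725.00
Next $170,500 at 24% = $40,920.00
Next $176,000 at 15.5% = $27,280.00
Remaining $413,116 at 6.5% = $26,852.54
Fee: $43,725.00 + $40,920.00 + $27,280.00 + $26,852.54 = $138,777.54
$138,777.54 exceeds the $101,500 cap, so the fee is capped at $101,500.00.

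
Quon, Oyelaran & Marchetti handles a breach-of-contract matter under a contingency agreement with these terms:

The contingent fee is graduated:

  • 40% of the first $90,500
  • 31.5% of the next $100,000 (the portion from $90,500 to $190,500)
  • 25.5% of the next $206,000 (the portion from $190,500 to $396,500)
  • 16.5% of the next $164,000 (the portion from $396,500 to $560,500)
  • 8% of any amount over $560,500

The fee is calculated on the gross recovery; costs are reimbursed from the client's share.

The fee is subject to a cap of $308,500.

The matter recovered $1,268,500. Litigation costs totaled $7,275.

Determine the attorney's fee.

Fee base is the gross recovery, $1,268,500; costs are reimbursed separately.
First $90,500 at 40% = $36,200.00
Next $100,000 at 31.5% = $31,500.00
Next $206,000 at 25.5% = $52,530.00
Next $164,000 at 16.5% = $27,060.00
Remaining $708,000 at 8% = $56,640.00
Fee: $36,200.00 + $31,500.00 + $52,530.00 + $27,060.00 + $56,640.00 = $203,930.00
$203,930.00 is under the $308,500 cap.

$203,930.00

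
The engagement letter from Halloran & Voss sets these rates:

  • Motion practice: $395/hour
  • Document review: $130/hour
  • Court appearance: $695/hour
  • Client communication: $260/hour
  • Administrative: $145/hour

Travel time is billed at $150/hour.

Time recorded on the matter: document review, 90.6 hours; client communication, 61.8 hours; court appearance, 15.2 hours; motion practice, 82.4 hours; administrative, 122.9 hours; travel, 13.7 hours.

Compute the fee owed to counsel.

$90,833.50

Motion practice: 82.4 × $395 = $32,548.00
Document review: 90.6 × $130 = $11,778.00
Court appearance: 15.2 × $695 = $10,564.00
Client communication: 61.8 × $260 = $16,068.00
Administrative: 122.9 × $145 = $17,820.50
Subtotal: $32,548.00 + $11,778.00 + $10,564.00 + $16,068.00 + $17,820.50 = $88,778.50
Travel: 13.7 × $150 = $2,055.00
Total: $88,778.50 + $2,055.00 = $90,833.50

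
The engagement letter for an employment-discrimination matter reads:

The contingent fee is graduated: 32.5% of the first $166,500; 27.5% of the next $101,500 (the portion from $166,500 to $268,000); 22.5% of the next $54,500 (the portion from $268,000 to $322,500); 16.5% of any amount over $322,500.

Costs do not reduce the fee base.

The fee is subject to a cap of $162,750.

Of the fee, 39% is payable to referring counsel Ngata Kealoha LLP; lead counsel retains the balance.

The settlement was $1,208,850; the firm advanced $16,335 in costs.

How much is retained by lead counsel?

$99,277.50

Fee base is the gross recovery, $1,208,850; costs are reimbursed separately.
First $166,500 at 32.5% = $54,112.50
Next $101,500 at 27.5% = $27,912.50
Next $54,500 at 22.5% = $12,262.50
Remaining $886,350 at 16.5% = $146,247.75
Fee: $54,112.50 + $27,912.50 + $12,262.50 + $146,247.75 = $240,535.25
$240,535.25 exceeds the $162,750 cap, so the fee is capped at $162,750.00.
Referral share: 39% of $162,750.00 = $63,472.50; lead counsel retains $162,750.00 − $63,472.50 = $99,277.50.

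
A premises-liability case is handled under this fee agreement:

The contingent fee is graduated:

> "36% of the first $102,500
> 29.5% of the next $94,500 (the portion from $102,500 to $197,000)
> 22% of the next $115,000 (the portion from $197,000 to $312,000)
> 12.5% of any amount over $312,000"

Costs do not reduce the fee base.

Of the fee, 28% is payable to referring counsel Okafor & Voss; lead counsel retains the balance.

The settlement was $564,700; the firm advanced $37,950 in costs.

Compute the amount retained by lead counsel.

$87,598.80

Fee base is the gross recovery, $564,700; costs are reimbursed separately.
First $102,500 at 36% = $36,900.00
Next $94,500 at 29.5% = $27,877.50
Next $115,000 at 22% = $25,300.00
Remaining $252,700 at 12.5% = $31,587.50
Fee: $36,900.00 + $27,877.50 + $25,300.00 + $31,587.50 = $121,665.00
Referral share: 28% of $121,665.00 = $34,066.20; lead counsel retains $121,665.00 − $34,066.20 = $87,598.80.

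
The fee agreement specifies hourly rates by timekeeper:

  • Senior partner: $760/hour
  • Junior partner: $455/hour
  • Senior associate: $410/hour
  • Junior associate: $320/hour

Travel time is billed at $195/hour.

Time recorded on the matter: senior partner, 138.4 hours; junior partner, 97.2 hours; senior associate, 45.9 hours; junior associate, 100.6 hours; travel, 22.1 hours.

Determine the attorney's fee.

$204,730.50

Senior partner: 138.4 × $760 = $105,184.00
Junior partner: 97.2 × $455 = $44,226.00
Senior associate: 45.9 × $410 = $18,819.00
Junior associate: 100.6 × $320 = $32,192.00
Subtotal: $105,184.00 + $44,226.00 + $18,819.00 + $32,192.00 = $200,421.00
Travel: 22.1 × $195 = $4,309.50
Total: $200,421.00 + $4,309.50 = $204,730.50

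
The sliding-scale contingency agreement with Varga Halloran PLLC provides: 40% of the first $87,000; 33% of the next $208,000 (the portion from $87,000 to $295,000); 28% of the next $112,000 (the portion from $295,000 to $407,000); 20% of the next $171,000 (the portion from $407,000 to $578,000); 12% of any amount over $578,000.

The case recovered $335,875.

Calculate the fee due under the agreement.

First $87,000 at 40% = $34,800.00
Next $208,000 at 33% = $68,640.00
Remaining $40,875 at 28% = $11,445.00
Fee: $34,800.00 + $68,640.00 + $11,445.00 = $114,885.00

$114,885.00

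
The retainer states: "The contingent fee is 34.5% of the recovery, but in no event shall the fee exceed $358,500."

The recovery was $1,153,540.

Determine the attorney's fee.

$358,500.00

34.5% of $1,153,540 = $397,971.30
That exceeds the $358,500 cap, so the fee is capped at $358,500.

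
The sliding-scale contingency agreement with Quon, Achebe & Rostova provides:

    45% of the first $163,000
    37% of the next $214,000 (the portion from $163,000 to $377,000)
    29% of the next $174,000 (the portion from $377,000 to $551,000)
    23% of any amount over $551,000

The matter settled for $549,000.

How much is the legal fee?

First $163,000 at 45% = $73,350.00
Next $214,000 at 37% = $79,180.00
Remaining $172,000 at 29% = $49,880.00
Fee: $73,350.00 + $79,180.00 + $49,880.00 = $202,410.00

$202,410.00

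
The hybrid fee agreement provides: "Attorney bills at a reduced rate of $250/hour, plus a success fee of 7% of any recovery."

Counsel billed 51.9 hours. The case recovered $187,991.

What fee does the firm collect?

Hourly: 51.9 × $250 = $12,975.00
Success fee: 7% of $187,991 = $13,159.37
Total: $12,975.00 + $13,159.37 = $26,134.37

$26,134.37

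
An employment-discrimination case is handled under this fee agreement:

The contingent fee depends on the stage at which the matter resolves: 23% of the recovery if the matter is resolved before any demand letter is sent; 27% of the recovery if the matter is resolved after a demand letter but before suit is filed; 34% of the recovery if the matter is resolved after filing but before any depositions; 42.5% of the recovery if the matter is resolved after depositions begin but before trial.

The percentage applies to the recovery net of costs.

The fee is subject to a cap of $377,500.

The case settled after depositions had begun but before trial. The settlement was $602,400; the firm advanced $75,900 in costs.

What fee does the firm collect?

$223,762.50

Fee base (net of costs): $602,400 − $75,900 = $526,500
The matter settled after depositions had begun but before trial, so the 42.5% rate applies.
$526,500 × 42.5% = $223,762.50
$223,762.50 is under the $377,500 cap.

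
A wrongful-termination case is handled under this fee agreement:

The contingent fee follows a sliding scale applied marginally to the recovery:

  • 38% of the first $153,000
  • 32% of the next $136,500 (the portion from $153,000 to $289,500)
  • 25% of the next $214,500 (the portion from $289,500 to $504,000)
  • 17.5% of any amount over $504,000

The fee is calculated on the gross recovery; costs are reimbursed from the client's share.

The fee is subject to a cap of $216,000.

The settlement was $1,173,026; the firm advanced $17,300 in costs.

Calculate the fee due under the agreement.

Fee base is the gross recovery, $1,173,026; costs are reimbursed separately.
First $153,000 at 38% = $58,140.00
Next $136,500 at 32% = $43,680.00
Next $214,500 at 25% = $53,625.00
Remaining $669,026 at 17.5% = $117,079.55
Fee: $58,140.00 + $43,680.00 + $53,625.00 + $117,079.55 = $272,524.55
$272,524.55 exceeds the $216,000 cap, so the fee is capped at $216,000.00.

$216,000.00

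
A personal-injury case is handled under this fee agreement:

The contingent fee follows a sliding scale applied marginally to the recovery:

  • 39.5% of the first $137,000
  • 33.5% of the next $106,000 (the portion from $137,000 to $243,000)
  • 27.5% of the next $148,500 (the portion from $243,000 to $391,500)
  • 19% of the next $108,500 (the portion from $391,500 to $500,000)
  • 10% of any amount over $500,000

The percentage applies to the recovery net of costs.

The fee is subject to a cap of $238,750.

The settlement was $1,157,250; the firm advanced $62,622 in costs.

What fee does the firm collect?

$210,540.30

Fee base (net of costs): $1,157,250 − $62,622 = $1,094,628
First $137,000 at 39.5% = $54,115.00
Next $106,000 at 33.5% = $35,510.00
Next $148,500 at 27.5% = $40,837.50
Next $108,500 at 19% = $20,615.00
Remaining $594,628 at 10% = $59,462.80
Fee: $54,115.00 + $35,510.00 + $40,837.50 + $20,615.00 + $59,462.80 = $210,540.30
$210,540.30 is under the $238,750 cap.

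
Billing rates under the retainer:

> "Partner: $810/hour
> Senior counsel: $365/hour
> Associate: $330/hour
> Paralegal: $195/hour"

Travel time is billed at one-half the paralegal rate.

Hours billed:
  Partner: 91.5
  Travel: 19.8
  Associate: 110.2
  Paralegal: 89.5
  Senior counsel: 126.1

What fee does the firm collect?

Partner: 91.5 × $810 = $74,115.00
Senior counsel: 126.1 × $365 = $46,026.50
Associate: 110.2 × $330 = $36,366.00
Paralegal: 89.5 × $195 = $17,452.50
Subtotal: $74,115.00 + $46,026.50 + $36,366.00 + $17,452.50 = $173,960.00
Travel: 19.8 × ($195 ÷ 2) = 19.8 × $97.50 = $1,930.50
Total: $173,960.00 + $1,930.50 = $175,890.50

$175,890.50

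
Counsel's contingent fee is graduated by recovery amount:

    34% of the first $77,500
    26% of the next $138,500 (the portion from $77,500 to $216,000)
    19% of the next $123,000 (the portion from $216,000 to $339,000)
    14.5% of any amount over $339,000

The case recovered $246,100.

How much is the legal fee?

$68,079.00

First $77,500 at 34% = $26,350.00
Next $138,500 at 26% = $36,010.00
Remaining $30,100 at 19% = $5,719.00
Fee: $26,350.00 + $36,010.00 + $5,719.00 = $68,079.00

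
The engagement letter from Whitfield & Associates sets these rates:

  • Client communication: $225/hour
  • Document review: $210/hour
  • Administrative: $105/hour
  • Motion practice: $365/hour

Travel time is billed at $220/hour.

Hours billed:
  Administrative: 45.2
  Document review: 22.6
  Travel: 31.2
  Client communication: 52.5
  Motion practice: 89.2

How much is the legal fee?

$60,726.50

Client communication: 52.5 × $225 = $11,812.50
Document review: 22.6 × $210 = $4,746.00
Administrative: 45.2 × $105 = $4,746.00
Motion practice: 89.2 × $365 = $32,558.00
Subtotal: $11,812.50 + $4,746.00 + $4,746.00 + $32,558.00 = $53,862.50
Travel: 31.2 × $220 = $6,864.00
Total: $53,862.50 + $6,864.00 = $60,726.50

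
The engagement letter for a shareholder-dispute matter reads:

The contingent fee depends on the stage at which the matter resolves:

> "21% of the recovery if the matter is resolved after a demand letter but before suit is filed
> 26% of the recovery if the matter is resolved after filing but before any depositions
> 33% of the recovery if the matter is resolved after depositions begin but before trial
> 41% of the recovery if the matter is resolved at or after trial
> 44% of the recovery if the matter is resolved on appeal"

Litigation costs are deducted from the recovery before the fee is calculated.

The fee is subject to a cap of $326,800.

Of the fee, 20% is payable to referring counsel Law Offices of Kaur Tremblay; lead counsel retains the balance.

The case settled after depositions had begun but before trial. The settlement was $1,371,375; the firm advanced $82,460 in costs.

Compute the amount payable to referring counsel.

Fee base (net of costs): $1,371,375 − $82,460 = $1,288,915
The matter settled after depositions had begun but before trial, so the 33% rate applies.
$1,288,915 × 33% = $425,341.95
$425,341.95 exceeds the $326,800 cap, so the fee is capped at $326,800.00.
Referral share: 20% of $326,800.00 = $65,360.00; lead counsel retains $326,800.00 − $65,360.00 = $261,440.00.

$65,360.00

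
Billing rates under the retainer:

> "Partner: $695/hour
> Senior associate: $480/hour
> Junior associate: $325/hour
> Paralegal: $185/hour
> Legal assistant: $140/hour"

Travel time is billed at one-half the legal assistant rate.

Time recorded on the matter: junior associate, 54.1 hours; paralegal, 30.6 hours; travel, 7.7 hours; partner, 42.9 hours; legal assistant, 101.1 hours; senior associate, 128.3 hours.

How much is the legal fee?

$129,336.00

Partner: 42.9 × $695 = $29,815.50
Senior associate: 128.3 × $480 = $61,584.00
Junior associate: 54.1 × $325 = $17,582.50
Paralegal: 30.6 × $185 = $5,661.00
Legal assistant: 101.1 × $140 = $14,154.00
Subtotal: $29,815.50 + $61,584.00 + $17,582.50 + $5,661.00 + $14,154.00 = $128,797.00
Travel: 7.7 × ($140 ÷ 2) = 7.7 × $70.00 = $539.00
Total: $128,797.00 + $539.00 = $129,336.00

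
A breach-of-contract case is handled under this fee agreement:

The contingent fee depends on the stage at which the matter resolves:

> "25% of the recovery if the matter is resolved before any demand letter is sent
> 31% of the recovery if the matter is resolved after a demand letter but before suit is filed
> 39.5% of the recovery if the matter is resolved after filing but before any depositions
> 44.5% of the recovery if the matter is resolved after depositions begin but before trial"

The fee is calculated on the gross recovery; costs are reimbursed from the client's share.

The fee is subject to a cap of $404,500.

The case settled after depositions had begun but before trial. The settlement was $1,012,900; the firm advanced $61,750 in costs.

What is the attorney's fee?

$404,500.00

Fee base is the gross recovery, $1,012,900; costs are reimbursed separately.
The matter settled after depositions had begun but before trial, so the 44.5% rate applies.
$1,012,900 × 44.5% = $450,740.50
$450,740.50 exceeds the $404,500 cap, so the fee is capped at $404,500.00.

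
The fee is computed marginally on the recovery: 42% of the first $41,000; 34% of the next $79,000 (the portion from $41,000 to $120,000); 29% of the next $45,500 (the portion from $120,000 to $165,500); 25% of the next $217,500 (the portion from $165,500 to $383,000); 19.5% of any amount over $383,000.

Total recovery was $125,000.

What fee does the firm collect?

First $41,000 at 42% = $17,220.00
Next $79,000 at 34% = $26,860.00
Remaining $5,000 at 29% = $1,450.00
Fee: $17,220.00 + $26,860.00 + $1,450.00 = $45,530.00

$45,530.00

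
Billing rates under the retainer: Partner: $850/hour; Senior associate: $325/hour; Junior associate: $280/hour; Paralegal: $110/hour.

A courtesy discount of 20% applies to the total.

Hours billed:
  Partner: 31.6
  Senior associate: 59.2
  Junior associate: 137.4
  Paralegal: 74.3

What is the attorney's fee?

$74,196.00

Partner: 31.6 × $850 = $26,860.00
Senior associate: 59.2 × $325 = $19,240.00
Junior associate: 137.4 × $280 = $38,472.00
Paralegal: 74.3 × $110 = $8,173.00
Subtotal: $92,745.00
Less 20% discount: −$18,549.00
Total: $92,745.00 − $18,549.00 = $74,196.00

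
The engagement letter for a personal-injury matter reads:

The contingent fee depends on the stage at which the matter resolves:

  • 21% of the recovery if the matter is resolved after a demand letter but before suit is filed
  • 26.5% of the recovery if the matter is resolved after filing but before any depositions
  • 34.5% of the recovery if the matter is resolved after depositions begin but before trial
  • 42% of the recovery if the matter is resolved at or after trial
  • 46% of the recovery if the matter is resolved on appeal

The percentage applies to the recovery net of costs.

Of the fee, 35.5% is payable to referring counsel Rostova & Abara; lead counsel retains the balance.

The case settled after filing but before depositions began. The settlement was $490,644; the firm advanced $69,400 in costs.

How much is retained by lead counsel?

$72,001.13

Fee base (net of costs): $490,644 − $69,400 = $421,244
The matter settled after filing but before depositions began, so the 26.5% rate applies.
$421,244 × 26.5% = $111,629.66
Referral share: 35.5% of $111,629.66 = $39,628.53; lead counsel retains $111,629.66 − $39,628.53 = $72,001.13.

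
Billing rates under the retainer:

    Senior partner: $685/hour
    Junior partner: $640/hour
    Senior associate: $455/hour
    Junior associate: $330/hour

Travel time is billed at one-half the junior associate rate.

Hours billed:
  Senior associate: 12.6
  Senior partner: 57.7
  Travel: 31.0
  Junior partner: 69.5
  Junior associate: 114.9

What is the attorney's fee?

Senior partner: 57.7 × $685 = $39,524.50
Junior partner: 69.5 × $640 = $44,480.00
Senior associate: 12.6 × $455 = $5,733.00
Junior associate: 114.9 × $330 = $37,917.00
Subtotal: $39,524.50 + $44,480.00 + $5,733.00 + $37,917.00 = $127,654.50
Travel: 31.0 × ($330 ÷ 2) = 31.0 × $165.00 = $5,115.00
Total: $127,654.50 + $5,115.00 = $132,769.50

$132,769.50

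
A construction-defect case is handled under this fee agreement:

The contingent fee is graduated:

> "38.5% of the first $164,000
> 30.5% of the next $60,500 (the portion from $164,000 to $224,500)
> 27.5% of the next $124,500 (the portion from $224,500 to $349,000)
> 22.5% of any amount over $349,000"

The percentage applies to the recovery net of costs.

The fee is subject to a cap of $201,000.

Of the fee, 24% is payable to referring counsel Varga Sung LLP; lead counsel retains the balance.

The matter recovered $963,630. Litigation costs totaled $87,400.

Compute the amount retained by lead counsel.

$152,760.00

Fee base (net of costs): $963,630 − $87,400 = $876,230
First $164,000 at 38.5% = $63,140.00
Next $60,500 at 30.5% = $18,452.50
Next $124,500 at 27.5% = $34,237.50
Remaining $527,230 at 22.5% = $118,626.75
Fee: $63,140.00 + $18,452.50 + $34,237.50 + $118,626.75 = $234,456.75
$234,456.75 exceeds the $201,000 cap, so the fee is capped at $201,000.00.
Referral share: 24% of $201,000.00 = $48,240.00; lead counsel retains $201,000.00 − $48,240.00 = $152,760.00.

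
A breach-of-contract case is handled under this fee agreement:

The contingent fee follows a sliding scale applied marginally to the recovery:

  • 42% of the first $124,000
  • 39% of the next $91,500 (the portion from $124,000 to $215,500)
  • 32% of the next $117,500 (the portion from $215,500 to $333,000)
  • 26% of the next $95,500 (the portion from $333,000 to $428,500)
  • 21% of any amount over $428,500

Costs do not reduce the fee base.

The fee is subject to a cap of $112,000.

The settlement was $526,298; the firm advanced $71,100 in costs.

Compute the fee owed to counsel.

Fee base is the gross recovery, $526,298; costs are reimbursed separately.
First $124,000 at 42% = $52,080.00
Next $91,500 at 39% = $35,685.00
Next $117,500 at 32% = $37,600.00
Next $95,500 at 26% = $24,830.00
Remaining $97,798 at 21% = $20,537.58
Fee: $52,080.00 + $35,685.00 + $37,600.00 + $24,830.00 + $20,537.58 = $170,732.58
$170,732.58 exceeds the $112,000 cap, so the fee is capped at $112,000.00.

$112,000.00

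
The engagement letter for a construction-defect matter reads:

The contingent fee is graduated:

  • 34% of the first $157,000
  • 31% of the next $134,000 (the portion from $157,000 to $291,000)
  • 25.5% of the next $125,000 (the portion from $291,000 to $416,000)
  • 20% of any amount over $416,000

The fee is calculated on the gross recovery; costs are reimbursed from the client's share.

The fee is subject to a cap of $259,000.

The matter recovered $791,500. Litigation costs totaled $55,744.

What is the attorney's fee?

Fee base is the gross recovery, $791,500; costs are reimbursed separately.
First $157,000 at 34% = $53,380.00
Next $134,000 at 31% = $41,540.00
Next $125,000 at 25.5% = $31,875.00
Remaining $375,500 at 20% = $75,100.00
Fee: $53,380.00 + $41,540.00 + $31,875.00 + $75,100.00 = $201,895.00
$201,895.00 is under the $259,000 cap.

$201,895.00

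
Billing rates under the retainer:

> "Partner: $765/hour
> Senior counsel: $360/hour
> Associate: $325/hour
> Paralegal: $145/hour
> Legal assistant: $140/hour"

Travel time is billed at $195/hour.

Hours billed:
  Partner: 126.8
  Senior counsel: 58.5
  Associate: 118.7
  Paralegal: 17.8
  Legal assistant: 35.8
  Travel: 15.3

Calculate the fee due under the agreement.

$167,216.00

Partner: 126.8 × $765 = $97,002.00
Senior counsel: 58.5 × $360 = $21,060.00
Associate: 118.7 × $325 = $38,577.50
Paralegal: 17.8 × $145 = $2,581.00
Legal assistant: 35.8 × $140 = $5,012.00
Subtotal: $97,002.00 + $21,060.00 + $38,577.50 + $2,581.00 + $5,012.00 = $164,232.50
Travel: 15.3 × $195 = $2,983.50
Total: $164,232.50 + $2,983.50 = $167,216.00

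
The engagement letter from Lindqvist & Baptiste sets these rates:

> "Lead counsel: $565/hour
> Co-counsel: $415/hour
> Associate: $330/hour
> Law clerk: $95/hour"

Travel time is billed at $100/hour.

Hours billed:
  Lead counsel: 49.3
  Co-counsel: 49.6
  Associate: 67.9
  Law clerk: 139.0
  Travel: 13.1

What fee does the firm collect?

Lead counsel: 49.3 × $565 = $27,854.50
Co-counsel: 49.6 × $415 = $20,584.00
Associate: 67.9 × $330 = $22,407.00
Law clerk: 139.0 × $95 = $13,205.00
Subtotal: $27,854.50 + $20,584.00 + $22,407.00 + $13,205.00 = $84,050.50
Travel: 13.1 × $100 = $1,310.00
Total: $84,050.50 + $1,310.00 = $85,360.50

$85,360.50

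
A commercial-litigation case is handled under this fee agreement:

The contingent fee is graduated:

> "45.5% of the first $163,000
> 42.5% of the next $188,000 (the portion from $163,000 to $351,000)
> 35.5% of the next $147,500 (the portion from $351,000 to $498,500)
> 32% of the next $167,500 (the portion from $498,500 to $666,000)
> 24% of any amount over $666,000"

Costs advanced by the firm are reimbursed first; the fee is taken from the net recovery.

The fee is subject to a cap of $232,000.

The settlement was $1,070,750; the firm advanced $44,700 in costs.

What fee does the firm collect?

Fee base (net of costs): $1,070,750 − $44,700 = $1,026,050
First $163,000 at 45.5% = $74,165.00
Next $188,000 at 42.5% = $79,900.00
Next $147,500 at 35.5% = $52,362.50
Next $167,500 at 32% = $53,600.00
Remaining $360,050 at 24% = $86,412.00
Fee: $74,165.00 + $79,900.00 + $52,362.50 + $53,600.00 + $86,412.00 = $346,439.50
$346,439.50 exceeds the $232,000 cap, so the fee is capped at $232,000.00.

$232,000.00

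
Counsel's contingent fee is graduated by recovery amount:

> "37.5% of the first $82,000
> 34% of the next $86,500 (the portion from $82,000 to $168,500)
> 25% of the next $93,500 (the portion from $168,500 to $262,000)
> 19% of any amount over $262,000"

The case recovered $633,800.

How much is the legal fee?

First $82,000 at 37.5% = $30,750.00
Next $86,500 at 34% = $29,410.00
Next $93,500 at 25% = $23,375.00
Remaining $371,800 at 19% = $70,642.00
Fee: $30,750.00 + $29,410.00 + $23,375.00 + $70,642.00 = $154,177.00

$154,177.00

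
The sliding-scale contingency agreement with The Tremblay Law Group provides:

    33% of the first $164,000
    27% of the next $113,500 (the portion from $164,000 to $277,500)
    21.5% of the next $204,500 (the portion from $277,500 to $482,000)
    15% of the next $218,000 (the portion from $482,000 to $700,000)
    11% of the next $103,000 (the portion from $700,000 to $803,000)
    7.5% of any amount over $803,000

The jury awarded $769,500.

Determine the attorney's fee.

$169,077.50

First $164,000 at 33% = $54,120.00
Next $113,500 at 27% = $30,645.00
Next $204,500 at 21.5% = $43,967.50
Next $218,000 at 15% = $32,700.00
Remaining $69,500 at 11% = $7,645.00
Fee: $54,120.00 + $30,645.00 + $43,967.50 + $32,700.00 + $7,645.00 = $169,077.50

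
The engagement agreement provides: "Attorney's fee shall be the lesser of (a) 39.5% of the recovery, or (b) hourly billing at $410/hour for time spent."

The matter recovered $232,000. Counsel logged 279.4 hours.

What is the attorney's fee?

(a) 39.5% of $232,000 = $91,640.00
(b) 279.4 × $410 = $114,554.00
The lesser is (a): $91,640.00.

$91,640.00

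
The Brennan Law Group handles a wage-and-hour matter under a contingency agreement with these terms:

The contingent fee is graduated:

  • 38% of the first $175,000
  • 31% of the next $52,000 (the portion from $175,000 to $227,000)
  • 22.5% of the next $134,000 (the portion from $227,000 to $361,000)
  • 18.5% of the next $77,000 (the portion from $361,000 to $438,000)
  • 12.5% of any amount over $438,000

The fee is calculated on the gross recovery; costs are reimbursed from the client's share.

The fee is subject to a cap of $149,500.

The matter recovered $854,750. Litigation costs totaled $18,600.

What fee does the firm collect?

Fee base is the gross recovery, $854,750; costs are reimbursed separately.
First $175,000 at 38% = $66,500.00
Next $52,000 at 31% = $16,120.00
Next $134,000 at 22.5% = $30,150.00
Next $77,000 at 18.5% = $14,245.00
Remaining $416,750 at 12.5% = $52,093.75
Fee: $66,500.00 + $16,120.00 + $30,150.00 + $14,245.00 + $52,093.75 = $179,108.75
$179,108.75 exceeds the $149,500 cap, so the fee is capped at $149,500.00.

$149,500.00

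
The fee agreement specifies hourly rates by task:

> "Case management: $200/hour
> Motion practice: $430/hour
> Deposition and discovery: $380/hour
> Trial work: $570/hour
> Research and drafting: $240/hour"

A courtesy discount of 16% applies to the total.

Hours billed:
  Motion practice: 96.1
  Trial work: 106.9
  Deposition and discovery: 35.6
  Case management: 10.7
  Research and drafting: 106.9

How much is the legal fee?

$120,607.20

Case management: 10.7 × $200 = $2,140.00
Motion practice: 96.1 × $430 = $41,323.00
Deposition and discovery: 35.6 × $380 = $13,528.00
Trial work: 106.9 × $570 = $60,933.00
Research and drafting: 106.9 × $240 = $25,656.00
Subtotal: $143,580.00
Less 16% discount: −$22,972.80
Total: $143,580.00 − $22,972.80 = $120,607.20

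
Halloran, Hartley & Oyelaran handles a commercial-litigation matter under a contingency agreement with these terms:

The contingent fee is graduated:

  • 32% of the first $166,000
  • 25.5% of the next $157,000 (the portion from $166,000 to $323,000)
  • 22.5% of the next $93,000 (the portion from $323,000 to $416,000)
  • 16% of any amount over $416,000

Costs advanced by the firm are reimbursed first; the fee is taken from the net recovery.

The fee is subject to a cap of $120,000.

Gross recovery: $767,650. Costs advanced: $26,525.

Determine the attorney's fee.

Fee base (net of costs): $767,650 − $26,525 = $741,125
First $166,000 at 32% = $53,120.00
Next $157,000 at 25.5% = $40,035.00
Next $93,000 at 22.5% = $20,925.00
Remaining $325,125 at 16% = $52,020.00
Fee: $53,120.00 + $40,035.00 + $20,925.00 + $52,020.00 = $166,100.00
$166,100.00 exceeds the $120,000 cap, so the fee is capped at $120,000.00.

$120,000.00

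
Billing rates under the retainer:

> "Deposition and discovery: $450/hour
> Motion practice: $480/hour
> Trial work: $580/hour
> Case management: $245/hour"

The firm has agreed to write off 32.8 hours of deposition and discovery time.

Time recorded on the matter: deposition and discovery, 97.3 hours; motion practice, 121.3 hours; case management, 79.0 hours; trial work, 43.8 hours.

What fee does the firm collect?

Deposition and discovery: 97.3 × $450 = $43,785.00
Motion practice: 121.3 × $480 = $58,224.00
Trial work: 43.8 × $580 = $25,404.00
Case management: 79.0 × $245 = $19,355.00
Subtotal: $146,768.00
Write-off: 32.8 × $450 = $14,760.00
Total: $146,768.00 − $14,760.00 = $132,008.00

$132,008.00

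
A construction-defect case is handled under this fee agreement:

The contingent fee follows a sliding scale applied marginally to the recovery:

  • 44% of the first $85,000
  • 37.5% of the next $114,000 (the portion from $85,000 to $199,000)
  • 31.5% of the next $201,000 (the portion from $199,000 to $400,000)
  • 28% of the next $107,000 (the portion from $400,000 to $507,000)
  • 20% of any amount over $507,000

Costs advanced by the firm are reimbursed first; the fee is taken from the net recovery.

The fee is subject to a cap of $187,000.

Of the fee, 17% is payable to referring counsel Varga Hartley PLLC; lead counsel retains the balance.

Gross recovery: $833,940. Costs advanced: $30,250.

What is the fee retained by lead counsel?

$155,210.00

Fee base (net of costs): $833,940 − $30,250 = $803,690
First $85,000 at 44% = $37,400.00
Next $114,000 at 37.5% = $42,750.00
Next $201,000 at 31.5% = $63,315.00
Next $107,000 at 28% = $29,960.00
Remaining $296,690 at 20% = $59,338.00
Fee: $37,400.00 + $42,750.00 + $63,315.00 + $29,960.00 + $59,338.00 = $232,763.00
$232,763.00 exceeds the $187,000 cap, so the fee is capped at $187,000.00.
Referral share: 17% of $187,000.00 = $31,790.00; lead counsel retains $187,000.00 − $31,790.00 = $155,210.00.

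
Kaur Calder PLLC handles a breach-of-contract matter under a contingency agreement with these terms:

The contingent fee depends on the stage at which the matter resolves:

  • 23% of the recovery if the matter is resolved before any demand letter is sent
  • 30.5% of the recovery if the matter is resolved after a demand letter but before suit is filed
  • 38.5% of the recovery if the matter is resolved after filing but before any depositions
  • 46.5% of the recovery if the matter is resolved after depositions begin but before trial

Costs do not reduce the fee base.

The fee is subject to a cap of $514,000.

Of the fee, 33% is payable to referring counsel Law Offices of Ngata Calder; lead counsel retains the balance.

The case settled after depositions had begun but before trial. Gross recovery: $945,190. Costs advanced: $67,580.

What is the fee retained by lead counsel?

$294,473.94

Fee base is the gross recovery, $945,190; costs are reimbursed separately.
The matter settled after depositions had begun but before trial, so the 46.5% rate applies.
$945,190 × 46.5% = $439,513.35
$439,513.35 is under the $514,000 cap.
Referral share: 33% of $439,513.35 = $145,039.41; lead counsel retains $439,513.35 − $145,039.41 = $294,473.94.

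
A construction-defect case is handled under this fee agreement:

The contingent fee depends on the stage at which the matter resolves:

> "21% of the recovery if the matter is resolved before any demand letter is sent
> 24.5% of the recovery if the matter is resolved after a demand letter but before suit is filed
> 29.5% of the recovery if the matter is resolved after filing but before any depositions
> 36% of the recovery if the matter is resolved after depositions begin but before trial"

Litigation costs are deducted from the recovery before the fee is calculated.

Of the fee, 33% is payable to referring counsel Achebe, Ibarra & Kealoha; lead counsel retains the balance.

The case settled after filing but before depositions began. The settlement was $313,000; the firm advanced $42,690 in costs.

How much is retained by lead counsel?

$53,426.77

Fee base (net of costs): $313,000 − $42,690 = $270,310
The matter settled after filing but before depositions began, so the 29.5% rate applies.
$270,310 × 29.5% = $79,741.45
Referral share: 33% of $79,741.45 = $26,314.68; lead counsel retains $79,741.45 − $26,314.68 = $53,426.77.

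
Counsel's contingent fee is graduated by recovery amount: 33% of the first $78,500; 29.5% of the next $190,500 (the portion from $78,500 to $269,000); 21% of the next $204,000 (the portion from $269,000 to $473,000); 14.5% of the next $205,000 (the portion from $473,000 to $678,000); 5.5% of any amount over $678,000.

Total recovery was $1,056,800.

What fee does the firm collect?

$175,501.50

First $78,500 at 33% = $25,905.00
Next $190,500 at 29.5% = $56,197.50
Next $204,000 at 21% = $42,840.00
Next $205,000 at 14.5% = $29,725.00
Remaining $378,800 at 5.5% = $20,834.00
Fee: $25,905.00 + $56,197.50 + $42,840.00 + $29,725.00 + $20,834.00 = $175,501.50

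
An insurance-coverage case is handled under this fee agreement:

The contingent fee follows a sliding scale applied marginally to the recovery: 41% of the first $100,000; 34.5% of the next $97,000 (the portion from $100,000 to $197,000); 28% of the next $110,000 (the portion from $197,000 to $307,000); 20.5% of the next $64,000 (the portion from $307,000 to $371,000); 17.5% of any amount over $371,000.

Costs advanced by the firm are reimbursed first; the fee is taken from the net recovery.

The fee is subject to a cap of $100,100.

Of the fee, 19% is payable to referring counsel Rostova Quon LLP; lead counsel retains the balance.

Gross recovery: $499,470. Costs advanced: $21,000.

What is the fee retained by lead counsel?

$81,081.00

Fee base (net of costs): $499,470 − $21,000 = $478,470
First $100,000 at 41% = $41,000.00
Next $97,000 at 34.5% = $33,465.00
Next $110,000 at 28% = $30,800.00
Next $64,000 at 20.5% = $13,120.00
Remaining $107,470 at 17.5% = $18,807.25
Fee: $41,000.00 + $33,465.00 + $30,800.00 + $13,120.00 + $18,807.25 = $137,192.25
$137,192.25 exceeds the $100,100 cap, so the fee is capped at $100,100.00.
Referral share: 19% of $100,100.00 = $19,019.00; lead counsel retains $100,100.00 − $19,019.00 = $81,081.00.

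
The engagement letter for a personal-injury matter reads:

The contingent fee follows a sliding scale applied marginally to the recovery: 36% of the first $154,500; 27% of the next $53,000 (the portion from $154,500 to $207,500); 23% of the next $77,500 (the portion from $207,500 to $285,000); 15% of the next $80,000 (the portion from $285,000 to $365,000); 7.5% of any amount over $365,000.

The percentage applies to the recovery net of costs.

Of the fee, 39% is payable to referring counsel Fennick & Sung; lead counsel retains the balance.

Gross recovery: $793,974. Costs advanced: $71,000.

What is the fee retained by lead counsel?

$77,227.86

Fee base (net of costs): $793,974 − $71,000 = $722,974
First $154,500 at 36% = $55,620.00
Next $53,000 at 27% = $14,310.00
Next $77,500 at 23% = $17,825.00
Next $80,000 at 15% = $12,000.00
Remaining $357,974 at 7.5% = $26,848.05
Fee: $55,620.00 + $14,310.00 + $17,825.00 + $12,000.00 + $26,848.05 = $126,603.05
Referral share: 39% of $126,603.05 = $49,375.19; lead counsel retains $126,603.05 − $49,375.19 = $77,227.86.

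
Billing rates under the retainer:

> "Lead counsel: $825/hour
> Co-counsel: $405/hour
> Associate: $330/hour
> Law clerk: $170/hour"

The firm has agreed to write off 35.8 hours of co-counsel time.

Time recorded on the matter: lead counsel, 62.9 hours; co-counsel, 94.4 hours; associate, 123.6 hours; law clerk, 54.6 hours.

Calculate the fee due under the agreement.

$125,695.50

Lead counsel: 62.9 × $825 = $51,892.50
Co-counsel: 94.4 × $405 = $38,232.00
Associate: 123.6 × $330 = $40,788.00
Law clerk: 54.6 × $170 = $9,282.00
Subtotal: $140,194.50
Write-off: 35.8 × $405 = $14,499.00
Total: $140,194.50 − $14,499.00 = $125,695.50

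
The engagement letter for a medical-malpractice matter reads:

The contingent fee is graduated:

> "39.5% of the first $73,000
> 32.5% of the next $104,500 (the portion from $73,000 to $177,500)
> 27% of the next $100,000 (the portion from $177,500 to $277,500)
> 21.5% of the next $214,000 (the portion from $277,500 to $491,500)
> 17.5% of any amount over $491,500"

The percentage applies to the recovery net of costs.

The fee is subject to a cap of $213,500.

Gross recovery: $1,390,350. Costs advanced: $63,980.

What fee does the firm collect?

Fee base (net of costs): $1,390,350 − $63,980 = $1,326,370
First $73,000 at 39.5% = $28,835.00
Next $104,500 at 32.5% = $33,962.50
Next $100,000 at 27% = $27,000.00
Next $214,000 at 21.5% = $46,010.00
Remaining $834,870 at 17.5% = $146,102.25
Fee: $28,835.00 + $33,962.50 + $27,000.00 + $46,010.00 + $146,102.25 = $281,909.75
$281,909.75 exceeds the $213,500 cap, so the fee is capped at $213,500.00.

$213,500.00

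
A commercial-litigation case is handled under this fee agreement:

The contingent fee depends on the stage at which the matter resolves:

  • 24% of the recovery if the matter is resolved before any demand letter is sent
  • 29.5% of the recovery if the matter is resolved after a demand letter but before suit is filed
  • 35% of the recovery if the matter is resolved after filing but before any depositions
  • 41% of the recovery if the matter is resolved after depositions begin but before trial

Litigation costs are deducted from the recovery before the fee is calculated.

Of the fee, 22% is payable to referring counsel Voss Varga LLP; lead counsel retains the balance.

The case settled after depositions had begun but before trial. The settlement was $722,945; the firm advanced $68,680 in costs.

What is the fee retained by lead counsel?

Fee base (net of costs): $722,945 − $68,680 = $654,265
The matter settled after depositions had begun but before trial, so the 41% rate applies.
$654,265 × 41% = $268,248.65
Referral share: 22% of $268,248.65 = $59,014.70; lead counsel retains $268,248.65 − $59,014.70 = $209,233.95.

$209,233.95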